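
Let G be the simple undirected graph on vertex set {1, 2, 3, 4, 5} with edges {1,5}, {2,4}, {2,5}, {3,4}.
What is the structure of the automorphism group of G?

the cyclic group of order 2

The degree sequence is [1, 2, 1, 2, 2]; the two degree-1 vertices 1 and 3 are the ends of a path, so G = P_5. A path has exactly one nontrivial symmetry — reversal — giving Aut(G) of order 2.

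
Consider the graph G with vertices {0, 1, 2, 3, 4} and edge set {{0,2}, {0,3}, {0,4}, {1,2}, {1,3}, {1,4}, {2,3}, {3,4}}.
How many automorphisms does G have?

Vertex 3 is the unique vertex of degree 4; the remaining 4 vertices each have degree 3 and induce a cycle, so G is the wheel on 5 vertices with hub 3. Every automorphism fixes the hub and acts on the rim 4-cycle, so Aut(G) ≅ Aut(C_4) = D_4 of order 8.

8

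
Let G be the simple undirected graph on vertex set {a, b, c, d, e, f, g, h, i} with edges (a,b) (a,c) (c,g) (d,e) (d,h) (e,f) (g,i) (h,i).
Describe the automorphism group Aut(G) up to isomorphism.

C_2

The degree sequence is [2, 1, 2, 2, 2, 1, 2, 2, 2]; the two degree-1 vertices b and f are the ends of a path, so G = P_9. The only nontrivial automorphism of a path is the end-to-end reflection, so Aut(G) ≅ Z_2.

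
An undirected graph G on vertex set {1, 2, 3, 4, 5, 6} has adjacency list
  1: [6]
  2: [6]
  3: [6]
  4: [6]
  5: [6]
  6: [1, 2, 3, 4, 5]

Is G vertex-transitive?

Vertex 6 is the only vertex of degree 5, so every automorphism fixes it; G is not vertex-transitive.

No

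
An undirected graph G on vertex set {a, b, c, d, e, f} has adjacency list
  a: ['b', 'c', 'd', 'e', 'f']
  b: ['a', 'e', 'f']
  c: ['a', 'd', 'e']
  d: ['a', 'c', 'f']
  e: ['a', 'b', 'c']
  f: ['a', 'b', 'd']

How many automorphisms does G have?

Vertex a is the unique vertex of degree 5; the remaining 5 vertices each have degree 3 and induce a cycle, so G is the wheel on 6 vertices with hub a. With the hub fixed, the remaining symmetry is that of the rim cycle C_5, giving the dihedral group D_5.

10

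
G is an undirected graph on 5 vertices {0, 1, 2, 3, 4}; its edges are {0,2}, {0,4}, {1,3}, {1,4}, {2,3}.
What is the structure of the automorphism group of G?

D_5

G is 2-regular and connected on 5 vertices, i.e. the cycle C_5. The automorphisms of the 5-cycle are exactly the symmetries of a regular 5-gon: the dihedral group D_5, |D_5| = 10.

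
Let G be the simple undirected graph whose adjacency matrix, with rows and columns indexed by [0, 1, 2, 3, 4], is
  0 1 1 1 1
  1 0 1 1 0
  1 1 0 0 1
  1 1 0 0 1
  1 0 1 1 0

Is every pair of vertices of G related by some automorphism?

Vertex 0 is the only vertex of degree 4, so every automorphism fixes it; G is not vertex-transitive.

No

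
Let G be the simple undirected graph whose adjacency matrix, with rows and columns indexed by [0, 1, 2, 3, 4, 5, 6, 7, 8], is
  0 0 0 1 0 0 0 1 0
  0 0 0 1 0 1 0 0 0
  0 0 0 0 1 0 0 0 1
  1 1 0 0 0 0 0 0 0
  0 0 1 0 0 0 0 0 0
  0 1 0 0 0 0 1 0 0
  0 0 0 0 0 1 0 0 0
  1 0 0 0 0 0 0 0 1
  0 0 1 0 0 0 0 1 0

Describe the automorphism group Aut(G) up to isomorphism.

The degree sequence is [2, 2, 2, 2, 1, 2, 1, 2, 2]; the two degree-1 vertices 4 and 6 are the ends of a path, so G = P_9. The only nontrivial automorphism of a path is the end-to-end reflection, so Aut(G) ≅ Z_2.

the cyclic group of order 2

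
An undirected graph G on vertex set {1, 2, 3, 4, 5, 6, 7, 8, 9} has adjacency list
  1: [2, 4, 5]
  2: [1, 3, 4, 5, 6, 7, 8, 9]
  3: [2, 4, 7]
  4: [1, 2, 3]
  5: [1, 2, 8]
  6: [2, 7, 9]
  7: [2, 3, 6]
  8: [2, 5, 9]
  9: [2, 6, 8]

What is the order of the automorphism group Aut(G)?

Vertex 2 is the unique vertex of degree 8; the remaining 8 vertices each have degree 3 and induce a cycle, so G is the wheel on 9 vertices with hub 2. Every automorphism fixes the hub and acts on the rim 8-cycle, so Aut(G) ≅ Aut(C_8) = D_8 of order 16.

16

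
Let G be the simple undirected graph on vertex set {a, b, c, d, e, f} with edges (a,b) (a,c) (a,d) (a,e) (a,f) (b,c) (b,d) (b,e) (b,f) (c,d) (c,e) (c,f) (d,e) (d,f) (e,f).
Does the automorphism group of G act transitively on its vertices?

Every vertex has degree 5, so G is the complete graph K_6. Every bijection on the vertex set is an automorphism of K_6; hence Aut(K_6) ≅ S_6, order 720. Under this action every vertex can be carried to every other, so G is vertex-transitive.

Yes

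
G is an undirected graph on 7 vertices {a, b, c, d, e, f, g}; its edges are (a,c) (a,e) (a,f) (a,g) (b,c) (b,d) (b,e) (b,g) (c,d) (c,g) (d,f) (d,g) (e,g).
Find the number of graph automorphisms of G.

Degrees alone do not determine every vertex (e.g. a and b both have degree 4), but their neighbour-degree multisets differ: N(a) has degrees [2, 3, 4, 5] while N(b) has degrees [3, 4, 4, 5]. Repeating this refinement separates all vertices, so the only automorphism is the identity.

1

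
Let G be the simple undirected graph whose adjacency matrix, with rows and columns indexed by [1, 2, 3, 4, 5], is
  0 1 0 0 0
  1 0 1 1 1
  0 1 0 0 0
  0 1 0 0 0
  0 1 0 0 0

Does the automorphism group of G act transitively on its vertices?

Vertex 2 is the only vertex of degree 4, so every automorphism fixes it; G is not vertex-transitive.

No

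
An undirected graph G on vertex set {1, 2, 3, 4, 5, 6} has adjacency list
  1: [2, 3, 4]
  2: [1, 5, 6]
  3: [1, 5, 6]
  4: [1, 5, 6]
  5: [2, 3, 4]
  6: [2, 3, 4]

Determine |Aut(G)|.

G is 3-regular and bipartite with parts {2, 3, 4} and {1, 5, 6} (each part is independent and every cross-pair is an edge), so G = K_{3,3}. Aut(K_{3,3}) is the wreath product S_3 ≀ Z_2: permute within each part, then optionally swap the parts; |Aut| = 2·(3!)² = 72.

72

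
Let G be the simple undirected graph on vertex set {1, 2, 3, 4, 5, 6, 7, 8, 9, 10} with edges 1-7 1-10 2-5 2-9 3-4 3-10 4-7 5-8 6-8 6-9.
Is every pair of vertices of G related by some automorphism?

Yes

G has two connected components, {2, 5, 6, 8, 9} and {1, 3, 4, 7, 10}; each is 2-regular, so G = C_5 ⊔ C_5. Aut of a disjoint union of two copies of C_5 is the wreath product D_5 ≀ Z_2, of order 2·10² = 200. This group acts transitively on the 10 vertices.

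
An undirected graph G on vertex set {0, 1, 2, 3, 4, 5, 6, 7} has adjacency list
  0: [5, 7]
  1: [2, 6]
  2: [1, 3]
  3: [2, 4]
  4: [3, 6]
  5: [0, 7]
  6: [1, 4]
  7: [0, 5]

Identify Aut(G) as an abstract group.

D_3 × D_5

G has two connected components, {1, 2, 3, 4, 6} and {0, 5, 7}; each is 2-regular, so G = C_5 ⊔ C_3. The components are non-isomorphic (different sizes), so Aut(G) = Aut(C_3) × Aut(C_5) = D_3 × D_5 of order 6·10 = 60.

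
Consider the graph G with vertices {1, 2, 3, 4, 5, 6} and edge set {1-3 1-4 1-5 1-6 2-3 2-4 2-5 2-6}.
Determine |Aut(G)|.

48

The vertices split by degree into {1, 2} (degree 4) and {3, 4, 5, 6} (degree 2); every edge runs between the two parts, so G is the complete bipartite graph K_{2,4}. Automorphisms preserve the bipartition setwise (since the parts differ in size) and act as S_4 × S_2 within it; |Aut| = 48.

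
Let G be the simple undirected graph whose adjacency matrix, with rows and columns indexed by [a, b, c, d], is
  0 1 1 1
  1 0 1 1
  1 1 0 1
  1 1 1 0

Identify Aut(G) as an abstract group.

S_4

All 4 vertices are pairwise adjacent: G = K_4. Every bijection on the vertex set is an automorphism of K_4; hence Aut(K_4) ≅ S_4, order 24.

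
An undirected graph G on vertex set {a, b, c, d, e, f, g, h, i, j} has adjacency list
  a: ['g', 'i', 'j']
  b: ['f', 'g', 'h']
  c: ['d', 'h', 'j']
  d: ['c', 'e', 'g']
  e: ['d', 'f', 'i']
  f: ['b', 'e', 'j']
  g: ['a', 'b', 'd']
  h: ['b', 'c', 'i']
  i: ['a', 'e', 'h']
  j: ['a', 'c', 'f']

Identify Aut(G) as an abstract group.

the symmetric group S_5

G is 3-regular on 10 vertices with no triangles and no 4-cycles (girth 5): this is the Petersen graph. Viewing the Petersen graph as the Kneser graph K(5,2) — vertices are 2-subsets of {1,…,5}, edges join disjoint pairs — its automorphisms are exactly the permutations of the 5-element set, so Aut ≅ S_5 of order 120.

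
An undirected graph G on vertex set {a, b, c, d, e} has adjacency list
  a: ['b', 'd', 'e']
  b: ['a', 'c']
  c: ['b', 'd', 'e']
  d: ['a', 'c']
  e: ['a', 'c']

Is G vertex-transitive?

No

Automorphisms preserve degree, but G has vertices of degree 2 and vertices of degree 3; no automorphism maps one to the other, so G is not vertex-transitive.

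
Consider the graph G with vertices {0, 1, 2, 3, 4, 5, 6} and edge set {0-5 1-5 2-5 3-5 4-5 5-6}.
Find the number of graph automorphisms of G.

Vertex 5 has degree 6 and every other vertex has degree 1, so G is the star K_{1,6} with centre 5. The 6 leaves are pairwise interchangeable while the centre is fixed, giving Aut(G) = S_6.

720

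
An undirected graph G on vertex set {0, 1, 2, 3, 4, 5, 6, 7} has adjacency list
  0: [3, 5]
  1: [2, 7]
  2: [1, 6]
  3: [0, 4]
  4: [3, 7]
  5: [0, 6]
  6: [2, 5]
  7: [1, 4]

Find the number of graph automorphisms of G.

Every vertex has degree 2 and the graph is connected, so G is the 8-cycle C_8. C_8 has 8 rotations and 8 reflections, so Aut(C_8) ≅ D_8 of order 16.

16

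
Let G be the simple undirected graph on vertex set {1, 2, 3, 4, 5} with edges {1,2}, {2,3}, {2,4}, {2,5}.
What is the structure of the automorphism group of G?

Vertex 2 has degree 4 and every other vertex has degree 1, so G is the star K_{1,4} with centre 2. The 4 leaves are pairwise interchangeable while the centre is fixed, giving Aut(G) = S_4.

S_4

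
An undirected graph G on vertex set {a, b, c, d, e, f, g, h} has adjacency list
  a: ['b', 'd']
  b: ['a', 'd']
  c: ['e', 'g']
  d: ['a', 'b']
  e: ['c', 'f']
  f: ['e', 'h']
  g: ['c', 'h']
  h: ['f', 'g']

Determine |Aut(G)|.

G has two connected components, {c, e, f, g, h} and {a, b, d}; each is 2-regular, so G = C_5 ⊔ C_3. No automorphism exchanges components of different sizes, hence Aut(G) is the direct product D_5 × D_3, order 60.

60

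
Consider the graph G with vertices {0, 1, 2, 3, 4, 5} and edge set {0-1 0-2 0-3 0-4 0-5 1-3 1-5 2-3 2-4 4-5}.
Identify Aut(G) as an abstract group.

Vertex 0 is the unique vertex of degree 5; the remaining 5 vertices each have degree 3 and induce a cycle, so G is the wheel on 6 vertices with hub 0. With the hub fixed, the remaining symmetry is that of the rim cycle C_5, giving the dihedral group D_5.

D_5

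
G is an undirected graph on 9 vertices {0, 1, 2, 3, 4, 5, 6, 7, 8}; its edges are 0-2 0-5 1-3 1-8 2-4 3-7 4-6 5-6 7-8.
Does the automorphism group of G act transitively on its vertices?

No

G has two connected components, {0, 2, 4, 5, 6} and {1, 3, 7, 8}; each is 2-regular, so G = C_5 ⊔ C_4. The orbit of 0 under Aut(G) is {0, 2, 4, 5, 6}, which does not contain 1, so G is not vertex-transitive.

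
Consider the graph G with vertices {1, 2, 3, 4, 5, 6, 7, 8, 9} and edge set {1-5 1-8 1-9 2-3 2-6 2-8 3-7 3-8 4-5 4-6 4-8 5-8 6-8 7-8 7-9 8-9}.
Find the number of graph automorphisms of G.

Vertex 8 is the unique vertex of degree 8; the remaining 8 vertices each have degree 3 and induce a cycle, so G is the wheel on 9 vertices with hub 8. Every automorphism fixes the hub and acts on the rim 8-cycle, so Aut(G) ≅ Aut(C_8) = D_8 of order 16.

16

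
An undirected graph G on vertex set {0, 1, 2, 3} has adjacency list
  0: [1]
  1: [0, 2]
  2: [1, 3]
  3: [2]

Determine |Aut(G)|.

2

The degree sequence is [1, 2, 2, 1]; the two degree-1 vertices 0 and 3 are the ends of a path, so G = P_4. A path has exactly one nontrivial symmetry — reversal — giving Aut(G) of order 2.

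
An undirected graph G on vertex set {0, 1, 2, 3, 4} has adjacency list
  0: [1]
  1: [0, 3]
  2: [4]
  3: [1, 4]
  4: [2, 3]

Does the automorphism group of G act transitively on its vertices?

No

Automorphisms preserve degree, but G has vertices of degree 1 and vertices of degree 2; no automorphism maps one to the other, so G is not vertex-transitive.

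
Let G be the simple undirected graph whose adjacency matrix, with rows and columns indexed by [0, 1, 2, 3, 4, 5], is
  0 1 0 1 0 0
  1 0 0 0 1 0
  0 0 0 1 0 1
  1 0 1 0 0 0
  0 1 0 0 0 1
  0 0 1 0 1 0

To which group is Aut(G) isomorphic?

G is 2-regular and connected on 6 vertices, i.e. the cycle C_6. C_6 has 6 rotations and 6 reflections, so Aut(C_6) ≅ D_6 of order 12.

D_6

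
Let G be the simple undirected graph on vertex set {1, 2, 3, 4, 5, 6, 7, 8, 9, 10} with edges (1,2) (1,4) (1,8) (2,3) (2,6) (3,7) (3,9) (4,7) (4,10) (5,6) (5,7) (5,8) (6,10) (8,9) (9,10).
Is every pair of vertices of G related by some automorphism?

Yes

G is 3-regular on 10 vertices with no triangles and no 4-cycles (girth 5): this is the Petersen graph. Viewing the Petersen graph as the Kneser graph K(5,2) — vertices are 2-subsets of {1,…,5}, edges join disjoint pairs — its automorphisms are exactly the permutations of the 5-element set, so Aut ≅ S_5 of order 120. This group acts transitively on the 10 vertices.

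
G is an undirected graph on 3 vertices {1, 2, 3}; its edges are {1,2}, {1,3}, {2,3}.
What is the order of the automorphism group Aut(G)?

6

Every vertex has degree 2, so G is the complete graph K_3. Every bijection on the vertex set is an automorphism of K_3; hence Aut(K_3) ≅ S_3, order 6.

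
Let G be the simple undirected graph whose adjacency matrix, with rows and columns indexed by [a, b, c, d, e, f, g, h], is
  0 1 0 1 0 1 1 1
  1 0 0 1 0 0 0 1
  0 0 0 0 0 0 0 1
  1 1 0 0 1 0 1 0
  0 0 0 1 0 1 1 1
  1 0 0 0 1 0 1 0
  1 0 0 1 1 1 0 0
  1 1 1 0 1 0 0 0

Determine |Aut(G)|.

1

The degree sequence is [5, 3, 1, 4, 4, 3, 4, 4]. Checking the degree-preserving permutations of the vertex set shows that none except the identity preserves every edge, so Aut(G) is trivial.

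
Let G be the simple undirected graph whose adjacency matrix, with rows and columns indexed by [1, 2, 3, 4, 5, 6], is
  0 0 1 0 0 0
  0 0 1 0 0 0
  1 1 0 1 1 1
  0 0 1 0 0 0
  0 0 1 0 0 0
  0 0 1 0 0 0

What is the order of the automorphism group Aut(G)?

120

Vertex 3 has degree 5 and every other vertex has degree 1, so G is the star K_{1,5} with centre 3. The 5 leaves are pairwise interchangeable while the centre is fixed, giving Aut(G) = S_5.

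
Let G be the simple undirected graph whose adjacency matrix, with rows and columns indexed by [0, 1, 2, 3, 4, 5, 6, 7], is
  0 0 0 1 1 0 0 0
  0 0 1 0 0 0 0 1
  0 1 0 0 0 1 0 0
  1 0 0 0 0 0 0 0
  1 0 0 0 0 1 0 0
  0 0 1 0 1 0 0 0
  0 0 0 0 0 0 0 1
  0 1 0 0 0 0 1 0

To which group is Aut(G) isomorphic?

The degree sequence is [2, 2, 2, 1, 2, 2, 1, 2]; the two degree-1 vertices 3 and 6 are the ends of a path, so G = P_8. The only nontrivial automorphism of a path is the end-to-end reflection, so Aut(G) ≅ Z_2.

C_2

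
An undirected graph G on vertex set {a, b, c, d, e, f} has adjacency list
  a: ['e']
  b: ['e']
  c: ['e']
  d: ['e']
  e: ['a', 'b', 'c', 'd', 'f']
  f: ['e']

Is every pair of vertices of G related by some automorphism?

Vertex e is the only vertex of degree 5, so every automorphism fixes it; G is not vertex-transitive.

No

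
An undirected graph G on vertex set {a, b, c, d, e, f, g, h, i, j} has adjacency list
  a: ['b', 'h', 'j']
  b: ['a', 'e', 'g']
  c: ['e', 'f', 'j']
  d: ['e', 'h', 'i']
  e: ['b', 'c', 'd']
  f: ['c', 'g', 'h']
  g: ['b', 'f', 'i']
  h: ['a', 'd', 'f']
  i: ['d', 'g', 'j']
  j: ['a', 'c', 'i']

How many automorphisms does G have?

G is 3-regular on 10 vertices with no triangles and no 4-cycles (girth 5): this is the Petersen graph. It is a classical fact that the Petersen graph has automorphism group S_5 (order 120), arising from its description as the Kneser graph K(5,2).

120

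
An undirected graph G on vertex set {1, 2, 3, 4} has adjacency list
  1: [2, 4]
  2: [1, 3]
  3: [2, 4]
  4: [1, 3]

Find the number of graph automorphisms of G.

G is 2-regular and bipartite on 2^2 = 4 vertices with girth 4; it is the hypercube graph Q_2. Aut(Q_2) consists of the signed permutations of the 2 coordinate axes: 2! permutations times 2^2 sign flips, so |Aut| = 2^2·2! = 8.

8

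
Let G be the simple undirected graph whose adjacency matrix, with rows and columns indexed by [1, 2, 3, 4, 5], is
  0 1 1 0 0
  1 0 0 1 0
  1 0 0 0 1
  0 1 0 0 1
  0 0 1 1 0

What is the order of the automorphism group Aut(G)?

Every vertex has degree 2 and the graph is connected, so G is the 5-cycle C_5. C_5 has 5 rotations and 5 reflections, so Aut(C_5) ≅ D_5 of order 10.

10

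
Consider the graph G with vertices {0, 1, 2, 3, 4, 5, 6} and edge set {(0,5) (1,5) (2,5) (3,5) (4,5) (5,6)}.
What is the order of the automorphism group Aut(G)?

720

Vertex 5 has degree 6 and every other vertex has degree 1, so G is the star K_{1,6} with centre 5. The 6 leaves are pairwise interchangeable while the centre is fixed, giving Aut(G) = S_6.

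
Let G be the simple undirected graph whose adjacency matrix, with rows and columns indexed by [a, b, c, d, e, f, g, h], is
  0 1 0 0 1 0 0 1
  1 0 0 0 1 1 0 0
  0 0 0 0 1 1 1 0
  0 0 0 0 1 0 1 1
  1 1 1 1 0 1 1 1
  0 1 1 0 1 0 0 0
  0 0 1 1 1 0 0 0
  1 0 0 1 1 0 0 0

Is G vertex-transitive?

No

Vertex e is the only vertex of degree 7, so every automorphism fixes it; G is not vertex-transitive.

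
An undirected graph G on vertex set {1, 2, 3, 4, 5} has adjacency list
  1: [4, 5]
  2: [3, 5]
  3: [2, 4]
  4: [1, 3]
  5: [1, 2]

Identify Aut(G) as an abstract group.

G is 2-regular and connected on 5 vertices, i.e. the cycle C_5. C_5 has 5 rotations and 5 reflections, so Aut(C_5) ≅ D_5 of order 10.

the dihedral group of order 10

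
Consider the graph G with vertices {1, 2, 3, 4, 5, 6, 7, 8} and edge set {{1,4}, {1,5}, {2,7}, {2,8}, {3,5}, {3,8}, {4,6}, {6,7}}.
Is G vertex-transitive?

Every vertex has degree 2 and the graph is connected, so G is the 8-cycle C_8. C_8 has 8 rotations and 8 reflections, so Aut(C_8) ≅ D_8 of order 16. This group acts transitively on the 8 vertices.

Yes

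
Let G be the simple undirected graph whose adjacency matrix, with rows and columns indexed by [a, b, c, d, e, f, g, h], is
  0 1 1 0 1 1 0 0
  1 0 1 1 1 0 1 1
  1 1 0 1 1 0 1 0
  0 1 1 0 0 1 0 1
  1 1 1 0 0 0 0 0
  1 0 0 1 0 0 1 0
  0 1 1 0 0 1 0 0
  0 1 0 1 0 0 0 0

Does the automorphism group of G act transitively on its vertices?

No

Vertex b is the only vertex of degree 6, so every automorphism fixes it; G is not vertex-transitive.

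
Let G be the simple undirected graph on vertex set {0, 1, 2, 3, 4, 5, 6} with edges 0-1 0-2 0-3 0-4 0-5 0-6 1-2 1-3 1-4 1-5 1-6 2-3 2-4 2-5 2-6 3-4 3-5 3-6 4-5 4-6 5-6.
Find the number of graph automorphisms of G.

5040

All 7 vertices are pairwise adjacent: G = K_7. Any permutation of the 7 vertices preserves K_7, so Aut(K_7) = S_7 of order 7! = 5040.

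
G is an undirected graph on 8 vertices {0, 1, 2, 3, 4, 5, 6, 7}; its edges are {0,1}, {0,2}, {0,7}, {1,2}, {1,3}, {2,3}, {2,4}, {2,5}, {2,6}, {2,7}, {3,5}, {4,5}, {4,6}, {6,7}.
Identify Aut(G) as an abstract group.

Vertex 2 is the unique vertex of degree 7; the remaining 7 vertices each have degree 3 and induce a cycle, so G is the wheel on 8 vertices with hub 2. With the hub fixed, the remaining symmetry is that of the rim cycle C_7, giving the dihedral group D_7.

D_7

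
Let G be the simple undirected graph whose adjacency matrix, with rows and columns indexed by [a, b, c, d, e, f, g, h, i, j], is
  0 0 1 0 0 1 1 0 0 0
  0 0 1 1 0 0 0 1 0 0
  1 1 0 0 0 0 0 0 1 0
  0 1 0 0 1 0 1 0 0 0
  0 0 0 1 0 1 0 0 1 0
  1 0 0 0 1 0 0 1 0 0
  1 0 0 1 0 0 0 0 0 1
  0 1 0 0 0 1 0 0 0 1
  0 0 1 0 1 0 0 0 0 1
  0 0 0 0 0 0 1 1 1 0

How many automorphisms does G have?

120

G is 3-regular on 10 vertices with no triangles and no 4-cycles (girth 5): this is the Petersen graph. It is a classical fact that the Petersen graph has automorphism group S_5 (order 120), arising from its description as the Kneser graph K(5,2).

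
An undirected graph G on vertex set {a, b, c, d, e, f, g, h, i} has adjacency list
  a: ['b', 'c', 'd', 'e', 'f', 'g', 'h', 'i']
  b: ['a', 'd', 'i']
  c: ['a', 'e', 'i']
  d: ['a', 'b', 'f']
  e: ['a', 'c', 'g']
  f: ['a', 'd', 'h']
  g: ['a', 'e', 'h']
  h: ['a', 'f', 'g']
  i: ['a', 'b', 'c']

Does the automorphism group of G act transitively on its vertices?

No

Vertex a is the only vertex of degree 8, so every automorphism fixes it; G is not vertex-transitive.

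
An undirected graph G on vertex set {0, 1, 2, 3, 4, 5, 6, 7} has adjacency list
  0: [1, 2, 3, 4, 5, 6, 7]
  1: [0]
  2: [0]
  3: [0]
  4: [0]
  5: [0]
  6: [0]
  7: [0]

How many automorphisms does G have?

Vertex 0 has degree 7 and every other vertex has degree 1, so G is the star K_{1,7} with centre 0. The 7 leaves are pairwise interchangeable while the centre is fixed, giving Aut(G) = S_7.

5040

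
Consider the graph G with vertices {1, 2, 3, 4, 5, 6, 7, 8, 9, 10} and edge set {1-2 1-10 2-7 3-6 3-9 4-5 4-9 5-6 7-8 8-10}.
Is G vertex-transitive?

G has two connected components, {3, 4, 5, 6, 9} and {1, 2, 7, 8, 10}; each is 2-regular, so G = C_5 ⊔ C_5. With two isomorphic components, Aut(G) = Aut(C_5) ≀ S_2 = (D_5 × D_5) ⋊ Z_2: permute each cycle by D_5, then optionally swap the two cycles. Order 2·(2·5)² = 200. Under this action every vertex can be carried to every other, so G is vertex-transitive.

Yes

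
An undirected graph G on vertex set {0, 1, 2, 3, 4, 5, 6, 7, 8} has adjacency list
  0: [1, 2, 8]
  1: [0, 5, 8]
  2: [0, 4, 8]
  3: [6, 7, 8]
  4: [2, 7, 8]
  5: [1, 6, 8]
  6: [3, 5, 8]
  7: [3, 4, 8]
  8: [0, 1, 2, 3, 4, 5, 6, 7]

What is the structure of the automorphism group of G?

Vertex 8 is the unique vertex of degree 8; the remaining 8 vertices each have degree 3 and induce a cycle, so G is the wheel on 9 vertices with hub 8. With the hub fixed, the remaining symmetry is that of the rim cycle C_8, giving the dihedral group D_8.

the dihedral group of order 16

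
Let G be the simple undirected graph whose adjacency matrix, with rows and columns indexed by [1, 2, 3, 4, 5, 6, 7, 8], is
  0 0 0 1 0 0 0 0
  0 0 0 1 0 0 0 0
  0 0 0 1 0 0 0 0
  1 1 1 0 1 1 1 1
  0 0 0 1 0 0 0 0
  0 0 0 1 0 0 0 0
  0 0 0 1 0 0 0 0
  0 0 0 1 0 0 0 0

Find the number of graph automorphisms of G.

5040

Vertex 4 has degree 7 and every other vertex has degree 1, so G is the star K_{1,7} with centre 4. Any automorphism fixes the centre and permutes the 7 leaves freely, so Aut(G) ≅ S_7 of order 7! = 5040.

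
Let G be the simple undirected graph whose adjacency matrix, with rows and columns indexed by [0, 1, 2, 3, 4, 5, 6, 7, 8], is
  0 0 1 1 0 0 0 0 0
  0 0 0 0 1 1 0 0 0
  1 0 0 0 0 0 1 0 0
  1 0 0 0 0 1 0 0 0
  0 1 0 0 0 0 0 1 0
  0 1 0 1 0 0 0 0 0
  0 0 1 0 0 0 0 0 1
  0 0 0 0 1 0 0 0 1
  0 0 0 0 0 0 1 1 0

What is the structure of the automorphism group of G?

the dihedral group of order 18

G is 2-regular and connected on 9 vertices, i.e. the cycle C_9. C_9 has 9 rotations and 9 reflections, so Aut(C_9) ≅ D_9 of order 18.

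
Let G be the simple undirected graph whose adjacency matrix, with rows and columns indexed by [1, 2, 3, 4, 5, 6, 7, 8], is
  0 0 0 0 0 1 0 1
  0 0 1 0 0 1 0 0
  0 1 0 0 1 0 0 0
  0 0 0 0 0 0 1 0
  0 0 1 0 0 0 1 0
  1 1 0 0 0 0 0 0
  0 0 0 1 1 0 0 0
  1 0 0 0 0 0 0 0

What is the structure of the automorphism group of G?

The degree sequence is [2, 2, 2, 1, 2, 2, 2, 1]; the two degree-1 vertices 4 and 8 are the ends of a path, so G = P_8. A path has exactly one nontrivial symmetry — reversal — giving Aut(G) of order 2.

Z_2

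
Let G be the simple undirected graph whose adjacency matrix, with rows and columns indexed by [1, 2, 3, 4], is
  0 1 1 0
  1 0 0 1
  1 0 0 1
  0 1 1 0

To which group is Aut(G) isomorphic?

Z_2^2 ⋊ S_2

G is 2-regular and bipartite on 2^2 = 4 vertices with girth 4; it is the hypercube graph Q_2. Aut(Q_2) consists of the signed permutations of the 2 coordinate axes: 2! permutations times 2^2 sign flips, so |Aut| = 2^2·2! = 8.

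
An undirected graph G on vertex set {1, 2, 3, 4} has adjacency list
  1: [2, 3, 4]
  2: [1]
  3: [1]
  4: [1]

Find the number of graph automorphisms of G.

6

Vertex 1 has degree 3 and every other vertex has degree 1, so G is the star K_{1,3} with centre 1. The 3 leaves are pairwise interchangeable while the centre is fixed, giving Aut(G) = S_3.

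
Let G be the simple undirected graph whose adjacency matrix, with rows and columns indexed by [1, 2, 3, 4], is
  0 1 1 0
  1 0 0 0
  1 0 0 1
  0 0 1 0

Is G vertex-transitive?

Automorphisms preserve degree, but G has vertices of degree 1 and vertices of degree 2; no automorphism maps one to the other, so G is not vertex-transitive.

No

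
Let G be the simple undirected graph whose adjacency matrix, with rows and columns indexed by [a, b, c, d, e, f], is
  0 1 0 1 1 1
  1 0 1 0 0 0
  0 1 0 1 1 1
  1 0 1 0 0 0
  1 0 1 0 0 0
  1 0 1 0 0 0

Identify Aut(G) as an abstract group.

S_2 × S_4

The vertices split by degree into {a, c} (degree 4) and {b, d, e, f} (degree 2); every edge runs between the two parts, so G is the complete bipartite graph K_{2,4}. Automorphisms preserve the bipartition setwise (since the parts differ in size) and act as S_2 × S_4 within it; |Aut| = 48.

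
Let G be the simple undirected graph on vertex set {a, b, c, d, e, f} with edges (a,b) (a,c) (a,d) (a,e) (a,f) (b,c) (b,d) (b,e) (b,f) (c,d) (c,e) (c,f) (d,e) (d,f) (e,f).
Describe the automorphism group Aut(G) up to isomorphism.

the symmetric group on 6 letters

All 6 vertices are pairwise adjacent: G = K_6. Every bijection on the vertex set is an automorphism of K_6; hence Aut(K_6) ≅ S_6, order 720.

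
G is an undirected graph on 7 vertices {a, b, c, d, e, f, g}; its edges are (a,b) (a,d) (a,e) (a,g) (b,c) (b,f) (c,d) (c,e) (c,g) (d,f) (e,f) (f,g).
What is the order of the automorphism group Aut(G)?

144

The vertices split by degree into {a, c, f} (degree 4) and {b, d, e, g} (degree 3); every edge runs between the two parts, so G is the complete bipartite graph K_{3,4}. The parts have unequal sizes, so no automorphism swaps them; each part is permuted independently, giving S_3 × S_4 of order 3!·4! = 144.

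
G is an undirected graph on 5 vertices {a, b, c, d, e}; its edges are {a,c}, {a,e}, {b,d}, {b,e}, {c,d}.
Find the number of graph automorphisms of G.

10

G is 2-regular and connected on 5 vertices, i.e. the cycle C_5. The automorphisms of the 5-cycle are exactly the symmetries of a regular 5-gon: the dihedral group D_5, |D_5| = 10.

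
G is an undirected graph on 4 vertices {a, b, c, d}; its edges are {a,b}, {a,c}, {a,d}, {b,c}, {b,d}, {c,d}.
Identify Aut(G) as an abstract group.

All 4 vertices are pairwise adjacent: G = K_4. Every bijection on the vertex set is an automorphism of K_4; hence Aut(K_4) ≅ S_4, order 24.

S_4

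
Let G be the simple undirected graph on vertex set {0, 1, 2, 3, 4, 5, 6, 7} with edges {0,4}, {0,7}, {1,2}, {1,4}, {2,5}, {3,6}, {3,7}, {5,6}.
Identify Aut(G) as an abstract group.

G is 2-regular and connected on 8 vertices, i.e. the cycle C_8. The automorphisms of the 8-cycle are exactly the symmetries of a regular 8-gon: the dihedral group D_8, |D_8| = 16.

the dihedral group of order 16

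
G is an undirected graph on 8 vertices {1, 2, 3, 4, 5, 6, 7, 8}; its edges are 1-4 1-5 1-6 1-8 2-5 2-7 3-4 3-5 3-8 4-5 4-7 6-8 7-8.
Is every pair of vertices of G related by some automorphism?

No

Automorphisms preserve degree, but G has vertices of degree 2 and vertices of degree 4; no automorphism maps one to the other, so G is not vertex-transitive.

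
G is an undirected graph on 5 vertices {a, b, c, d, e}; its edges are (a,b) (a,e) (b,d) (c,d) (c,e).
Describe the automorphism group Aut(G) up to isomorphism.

G is 2-regular and connected on 5 vertices, i.e. the cycle C_5. The automorphisms of the 5-cycle are exactly the symmetries of a regular 5-gon: the dihedral group D_5, |D_5| = 10.

the dihedral group of order 10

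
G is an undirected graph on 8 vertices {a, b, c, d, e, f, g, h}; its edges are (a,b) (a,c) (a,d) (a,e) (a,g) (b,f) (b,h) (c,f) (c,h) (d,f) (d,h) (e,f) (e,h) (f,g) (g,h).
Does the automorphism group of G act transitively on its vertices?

No

Automorphisms preserve degree, but G has vertices of degree 3 and vertices of degree 5; no automorphism maps one to the other, so G is not vertex-transitive.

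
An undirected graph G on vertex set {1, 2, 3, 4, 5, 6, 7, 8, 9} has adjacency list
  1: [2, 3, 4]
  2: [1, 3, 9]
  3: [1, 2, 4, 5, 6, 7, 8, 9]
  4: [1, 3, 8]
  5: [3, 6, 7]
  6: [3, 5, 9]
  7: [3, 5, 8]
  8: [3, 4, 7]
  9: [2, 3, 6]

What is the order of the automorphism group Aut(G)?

Vertex 3 is the unique vertex of degree 8; the remaining 8 vertices each have degree 3 and induce a cycle, so G is the wheel on 9 vertices with hub 3. With the hub fixed, the remaining symmetry is that of the rim cycle C_8, giving the dihedral group D_8.

16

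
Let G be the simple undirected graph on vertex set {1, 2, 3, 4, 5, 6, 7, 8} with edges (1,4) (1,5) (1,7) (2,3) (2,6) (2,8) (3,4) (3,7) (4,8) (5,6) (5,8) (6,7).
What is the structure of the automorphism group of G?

G is 3-regular and bipartite on 2^3 = 8 vertices with girth 4; it is the hypercube graph Q_3. Aut(Q_3) consists of the signed permutations of the 3 coordinate axes: 3! permutations times 2^3 sign flips, so |Aut| = 2^3·3! = 48.

Z_2^3 ⋊ S_3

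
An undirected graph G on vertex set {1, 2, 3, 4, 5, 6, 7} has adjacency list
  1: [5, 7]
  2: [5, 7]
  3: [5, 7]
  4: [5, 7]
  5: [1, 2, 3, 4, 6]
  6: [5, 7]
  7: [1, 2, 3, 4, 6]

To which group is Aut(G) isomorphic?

The vertices split by degree into {5, 7} (degree 5) and {1, 2, 3, 4, 6} (degree 2); every edge runs between the two parts, so G is the complete bipartite graph K_{2,5}. The parts have unequal sizes, so no automorphism swaps them; each part is permuted independently, giving S_5 × S_2 of order 5!·2! = 240.

S_5 × S_2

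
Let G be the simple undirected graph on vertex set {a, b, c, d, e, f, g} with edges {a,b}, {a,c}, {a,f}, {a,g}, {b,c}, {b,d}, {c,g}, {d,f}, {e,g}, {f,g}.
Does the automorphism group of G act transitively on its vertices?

No

Vertex d is the only vertex of degree 2, so every automorphism fixes it; G is not vertex-transitive.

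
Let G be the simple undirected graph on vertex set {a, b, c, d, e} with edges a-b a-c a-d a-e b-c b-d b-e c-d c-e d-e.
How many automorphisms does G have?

Every vertex has degree 4, so G is the complete graph K_5. Every bijection on the vertex set is an automorphism of K_5; hence Aut(K_5) ≅ S_5, order 120.

120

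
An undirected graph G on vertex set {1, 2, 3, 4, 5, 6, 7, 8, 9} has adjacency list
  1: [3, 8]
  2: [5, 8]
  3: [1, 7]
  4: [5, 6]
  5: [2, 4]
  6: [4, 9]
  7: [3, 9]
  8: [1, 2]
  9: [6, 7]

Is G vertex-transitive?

Every vertex has degree 2 and the graph is connected, so G is the 9-cycle C_9. The automorphisms of the 9-cycle are exactly the symmetries of a regular 9-gon: the dihedral group D_9, |D_9| = 18. This group acts transitively on the 9 vertices.

Yes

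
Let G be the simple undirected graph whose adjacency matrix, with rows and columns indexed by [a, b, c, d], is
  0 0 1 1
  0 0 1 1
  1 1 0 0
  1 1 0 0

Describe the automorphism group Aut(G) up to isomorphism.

Every vertex has degree 2 and the graph is connected, so G is the 4-cycle C_4. C_4 has 4 rotations and 4 reflections, so Aut(C_4) ≅ D_4 of order 8.

the dihedral group of order 8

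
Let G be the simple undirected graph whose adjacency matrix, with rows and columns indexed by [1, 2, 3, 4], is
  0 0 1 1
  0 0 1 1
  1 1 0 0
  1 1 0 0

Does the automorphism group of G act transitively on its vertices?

G is 2-regular and bipartite on 2^2 = 4 vertices with girth 4; it is the hypercube graph Q_2. Aut(Q_2) consists of the signed permutations of the 2 coordinate axes: 2! permutations times 2^2 sign flips, so |Aut| = 2^2·2! = 8. Under this action every vertex can be carried to every other, so G is vertex-transitive.

Yes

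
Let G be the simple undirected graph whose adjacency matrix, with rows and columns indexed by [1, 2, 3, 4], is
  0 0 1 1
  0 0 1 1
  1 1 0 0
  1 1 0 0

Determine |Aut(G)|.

G is 2-regular and bipartite on 2^2 = 4 vertices with girth 4; it is the hypercube graph Q_2. The symmetry group of the 2-cube is the hyperoctahedral group B_2 = Z_2 ≀ S_2, of order 2^2·2! = 8.

8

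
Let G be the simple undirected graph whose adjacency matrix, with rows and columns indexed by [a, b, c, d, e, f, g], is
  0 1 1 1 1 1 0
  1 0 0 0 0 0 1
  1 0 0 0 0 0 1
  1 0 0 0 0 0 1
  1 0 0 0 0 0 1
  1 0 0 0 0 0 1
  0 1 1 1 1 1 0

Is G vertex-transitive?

Automorphisms preserve degree, but G has vertices of degree 2 and vertices of degree 5; no automorphism maps one to the other, so G is not vertex-transitive.

No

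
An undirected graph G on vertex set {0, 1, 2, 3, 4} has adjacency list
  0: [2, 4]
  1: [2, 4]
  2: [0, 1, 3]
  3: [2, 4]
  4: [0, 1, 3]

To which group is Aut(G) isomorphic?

The vertices split by degree into {2, 4} (degree 3) and {0, 1, 3} (degree 2); every edge runs between the two parts, so G is the complete bipartite graph K_{2,3}. Automorphisms preserve the bipartition setwise (since the parts differ in size) and act as S_3 × S_2 within it; |Aut| = 12.

S_3 × S_2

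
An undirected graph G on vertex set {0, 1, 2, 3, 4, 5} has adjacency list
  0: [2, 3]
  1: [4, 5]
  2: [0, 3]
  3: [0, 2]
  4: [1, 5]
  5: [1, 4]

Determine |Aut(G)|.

G has two connected components, {0, 2, 3} and {1, 4, 5}; each is 2-regular, so G = C_3 ⊔ C_3. Aut of a disjoint union of two copies of C_3 is the wreath product D_3 ≀ Z_2, of order 2·6² = 72.

72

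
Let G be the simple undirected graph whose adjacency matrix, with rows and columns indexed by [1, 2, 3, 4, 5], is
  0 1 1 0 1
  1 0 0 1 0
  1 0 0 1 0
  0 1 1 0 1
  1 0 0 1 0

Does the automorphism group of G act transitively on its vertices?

Automorphisms preserve degree, but G has vertices of degree 2 and vertices of degree 3; no automorphism maps one to the other, so G is not vertex-transitive.

No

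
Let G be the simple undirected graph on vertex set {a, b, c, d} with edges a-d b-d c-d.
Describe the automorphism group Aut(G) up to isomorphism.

S_3

Vertex d has degree 3 and every other vertex has degree 1, so G is the star K_{1,3} with centre d. Any automorphism fixes the centre and permutes the 3 leaves freely, so Aut(G) ≅ S_3 of order 3! = 6.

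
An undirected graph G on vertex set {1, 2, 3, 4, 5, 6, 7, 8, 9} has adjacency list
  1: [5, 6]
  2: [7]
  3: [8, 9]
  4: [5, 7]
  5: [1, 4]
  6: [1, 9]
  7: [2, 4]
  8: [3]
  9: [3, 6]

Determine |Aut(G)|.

2

The degree sequence is [2, 1, 2, 2, 2, 2, 2, 1, 2]; the two degree-1 vertices 2 and 8 are the ends of a path, so G = P_9. The only nontrivial automorphism of a path is the end-to-end reflection, so Aut(G) ≅ Z_2.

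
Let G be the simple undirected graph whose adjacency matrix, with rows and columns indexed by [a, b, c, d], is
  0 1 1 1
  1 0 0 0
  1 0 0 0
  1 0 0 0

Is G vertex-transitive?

Vertex a is the only vertex of degree 3, so every automorphism fixes it; G is not vertex-transitive.

No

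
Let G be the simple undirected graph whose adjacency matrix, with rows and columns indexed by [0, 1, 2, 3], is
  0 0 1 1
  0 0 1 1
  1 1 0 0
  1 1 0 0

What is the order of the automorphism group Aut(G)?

8

G is 2-regular and bipartite on 2^2 = 4 vertices with girth 4; it is the hypercube graph Q_2. The symmetry group of the 2-cube is the hyperoctahedral group B_2 = Z_2 ≀ S_2, of order 2^2·2! = 8.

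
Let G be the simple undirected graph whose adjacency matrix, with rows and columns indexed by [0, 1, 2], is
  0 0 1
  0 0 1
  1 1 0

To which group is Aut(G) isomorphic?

The degree sequence is [1, 1, 2]; the two degree-1 vertices 0 and 1 are the ends of a path, so G = P_3. The only nontrivial automorphism of a path is the end-to-end reflection, so Aut(G) ≅ Z_2.

C_2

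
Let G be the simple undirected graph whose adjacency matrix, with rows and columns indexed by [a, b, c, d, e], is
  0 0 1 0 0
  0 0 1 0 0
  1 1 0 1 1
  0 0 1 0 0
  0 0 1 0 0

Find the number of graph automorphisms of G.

24

Vertex c has degree 4 and every other vertex has degree 1, so G is the star K_{1,4} with centre c. Any automorphism fixes the centre and permutes the 4 leaves freely, so Aut(G) ≅ S_4 of order 4! = 24.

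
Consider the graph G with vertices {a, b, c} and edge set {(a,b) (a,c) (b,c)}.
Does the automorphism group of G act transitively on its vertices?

Yes

Every vertex has degree 2, so G is the complete graph K_3. Every bijection on the vertex set is an automorphism of K_3; hence Aut(K_3) ≅ S_3, order 6. This group acts transitively on the 3 vertices.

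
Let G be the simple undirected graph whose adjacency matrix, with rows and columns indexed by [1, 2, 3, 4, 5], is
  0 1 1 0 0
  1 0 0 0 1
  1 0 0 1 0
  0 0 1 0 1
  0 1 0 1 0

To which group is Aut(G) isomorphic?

Every vertex has degree 2 and the graph is connected, so G is the 5-cycle C_5. The automorphisms of the 5-cycle are exactly the symmetries of a regular 5-gon: the dihedral group D_5, |D_5| = 10.

the dihedral group of order 10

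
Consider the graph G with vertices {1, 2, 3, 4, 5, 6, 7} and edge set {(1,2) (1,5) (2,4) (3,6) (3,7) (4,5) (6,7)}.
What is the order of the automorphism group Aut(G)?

G has two connected components, {1, 2, 4, 5} and {3, 6, 7}; each is 2-regular, so G = C_4 ⊔ C_3. No automorphism exchanges components of different sizes, hence Aut(G) is the direct product D_4 × D_3, order 48.

48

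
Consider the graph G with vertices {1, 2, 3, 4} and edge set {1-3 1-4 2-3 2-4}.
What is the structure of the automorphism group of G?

the dihedral group of order 8

G is 2-regular and bipartite on 2^2 = 4 vertices with girth 4; it is the hypercube graph Q_2. Aut(Q_2) consists of the signed permutations of the 2 coordinate axes: 2! permutations times 2^2 sign flips, so |Aut| = 2^2·2! = 8.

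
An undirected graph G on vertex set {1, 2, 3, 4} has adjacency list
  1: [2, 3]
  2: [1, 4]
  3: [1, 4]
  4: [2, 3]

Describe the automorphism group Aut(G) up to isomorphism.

G is 2-regular and bipartite on 2^2 = 4 vertices with girth 4; it is the hypercube graph Q_2. Aut(Q_2) consists of the signed permutations of the 2 coordinate axes: 2! permutations times 2^2 sign flips, so |Aut| = 2^2·2! = 8.

the dihedral group of order 8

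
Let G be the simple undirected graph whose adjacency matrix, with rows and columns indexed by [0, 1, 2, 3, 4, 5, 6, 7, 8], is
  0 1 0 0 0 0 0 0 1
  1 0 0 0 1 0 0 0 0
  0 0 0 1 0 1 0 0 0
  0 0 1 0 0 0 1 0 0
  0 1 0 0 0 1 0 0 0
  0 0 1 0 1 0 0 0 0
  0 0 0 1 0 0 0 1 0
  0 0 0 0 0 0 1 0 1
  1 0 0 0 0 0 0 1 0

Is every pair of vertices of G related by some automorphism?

Yes

Every vertex has degree 2 and the graph is connected, so G is the 9-cycle C_9. The automorphisms of the 9-cycle are exactly the symmetries of a regular 9-gon: the dihedral group D_9, |D_9| = 18. Under this action every vertex can be carried to every other, so G is vertex-transitive.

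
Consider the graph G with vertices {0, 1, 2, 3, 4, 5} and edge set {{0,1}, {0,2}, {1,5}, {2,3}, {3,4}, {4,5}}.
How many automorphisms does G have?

12

Every vertex has degree 2 and the graph is connected, so G is the 6-cycle C_6. The automorphisms of the 6-cycle are exactly the symmetries of a regular 6-gon: the dihedral group D_6, |D_6| = 12.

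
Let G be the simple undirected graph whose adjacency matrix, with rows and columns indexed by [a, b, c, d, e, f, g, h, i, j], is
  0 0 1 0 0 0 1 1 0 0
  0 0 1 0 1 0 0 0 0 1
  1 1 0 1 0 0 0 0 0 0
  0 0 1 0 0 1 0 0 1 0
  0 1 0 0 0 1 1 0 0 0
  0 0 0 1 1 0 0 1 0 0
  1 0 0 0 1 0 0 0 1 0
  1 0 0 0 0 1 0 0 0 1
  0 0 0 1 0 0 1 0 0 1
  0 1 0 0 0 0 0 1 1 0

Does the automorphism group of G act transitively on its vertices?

G is 3-regular on 10 vertices with no triangles and no 4-cycles (girth 5): this is the Petersen graph. Viewing the Petersen graph as the Kneser graph K(5,2) — vertices are 2-subsets of {1,…,5}, edges join disjoint pairs — its automorphisms are exactly the permutations of the 5-element set, so Aut ≅ S_5 of order 120. This group acts transitively on the 10 vertices.

Yes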